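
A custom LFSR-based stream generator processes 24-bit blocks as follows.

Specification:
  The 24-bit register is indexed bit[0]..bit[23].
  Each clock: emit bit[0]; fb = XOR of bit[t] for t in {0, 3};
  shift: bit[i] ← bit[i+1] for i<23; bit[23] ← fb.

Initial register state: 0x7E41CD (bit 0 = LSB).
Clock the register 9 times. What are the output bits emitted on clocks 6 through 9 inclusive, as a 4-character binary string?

0111

reg_0 = 0x7E41CD
clock 1: out=1, reg = 0x3F20E6
clock 2: out=0, reg = 0x1F9073
clock 3: out=1, reg = 0x8FC839
clock 4: out=1, reg = 0x47E41C
clock 5: out=0, reg = 0xA3F20E
clock 6: out=0, reg = 0xD1F907
clock 7: out=1, reg = 0xE8FC83
clock 8: out=1, reg = 0xF47E41
clock 9: out=1, reg = 0xFA3F20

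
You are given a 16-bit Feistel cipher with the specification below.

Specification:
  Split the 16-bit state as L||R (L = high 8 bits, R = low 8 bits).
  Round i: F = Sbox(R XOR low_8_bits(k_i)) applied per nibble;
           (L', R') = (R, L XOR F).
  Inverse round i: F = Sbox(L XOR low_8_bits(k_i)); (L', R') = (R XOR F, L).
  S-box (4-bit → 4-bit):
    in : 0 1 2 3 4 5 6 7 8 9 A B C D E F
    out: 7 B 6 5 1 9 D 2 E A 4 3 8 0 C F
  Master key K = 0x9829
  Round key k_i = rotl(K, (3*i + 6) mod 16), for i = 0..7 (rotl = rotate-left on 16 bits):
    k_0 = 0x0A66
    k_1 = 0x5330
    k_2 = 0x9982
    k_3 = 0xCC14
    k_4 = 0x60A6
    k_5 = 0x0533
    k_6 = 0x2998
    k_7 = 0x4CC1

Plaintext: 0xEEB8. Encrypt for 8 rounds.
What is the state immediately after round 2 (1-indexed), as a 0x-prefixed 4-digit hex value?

s_0 = plaintext = 0xEEB8
s_1 = Round(s_0, k_0) = 0xB8E2
s_2 = Round(s_1, k_1) = 0xE2BE
s_3 = Round(s_2, k_2) = 0xBEBA
s_4 = Round(s_3, k_3) = 0xBAF2
s_5 = Round(s_4, k_4) = 0xF22B
s_6 = Round(s_5, k_5) = 0x2B4C
s_7 = Round(s_6, k_6) = 0x4C2A
s_8 = Round(s_7, k_7) = 0x2A8F

0xE2BE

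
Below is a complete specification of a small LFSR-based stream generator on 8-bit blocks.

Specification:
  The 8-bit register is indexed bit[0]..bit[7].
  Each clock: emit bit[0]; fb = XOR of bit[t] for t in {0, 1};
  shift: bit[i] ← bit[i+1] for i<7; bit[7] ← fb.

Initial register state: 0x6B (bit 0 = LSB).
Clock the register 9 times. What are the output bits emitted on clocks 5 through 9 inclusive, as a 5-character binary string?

01100

reg_0 = 0x6B
clock 1: out=1, reg = 0x35
clock 2: out=1, reg = 0x9A
clock 3: out=0, reg = 0xCD
clock 4: out=1, reg = 0xE6
clock 5: out=0, reg = 0xF3
clock 6: out=1, reg = 0x79
clock 7: out=1, reg = 0xBC
clock 8: out=0, reg = 0x5E
clock 9: out=0, reg = 0xAF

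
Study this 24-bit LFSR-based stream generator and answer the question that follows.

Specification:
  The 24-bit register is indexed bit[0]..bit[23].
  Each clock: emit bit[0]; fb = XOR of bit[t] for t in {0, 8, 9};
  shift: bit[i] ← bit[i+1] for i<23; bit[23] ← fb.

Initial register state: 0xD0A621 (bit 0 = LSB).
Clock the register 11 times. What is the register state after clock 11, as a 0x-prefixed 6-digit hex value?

reg_0 = 0xD0A621
clock 1: out=1, reg = 0x685310
clock 2: out=0, reg = 0x342988
clock 3: out=0, reg = 0x9A14C4
clock 4: out=0, reg = 0x4D0A62
clock 5: out=0, reg = 0xA68531
clock 6: out=1, reg = 0x534298
clock 7: out=0, reg = 0xA9A14C
clock 8: out=0, reg = 0xD4D0A6
clock 9: out=0, reg = 0x6A6853
clock 10: out=1, reg = 0xB53429
clock 11: out=1, reg = 0xDA9A14

0xDA9A14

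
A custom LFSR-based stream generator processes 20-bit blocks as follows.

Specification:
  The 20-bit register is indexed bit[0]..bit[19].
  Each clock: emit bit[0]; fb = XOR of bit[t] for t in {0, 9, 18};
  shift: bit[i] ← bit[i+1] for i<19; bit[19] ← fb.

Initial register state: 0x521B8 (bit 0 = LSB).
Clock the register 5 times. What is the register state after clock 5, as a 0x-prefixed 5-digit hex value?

reg_0 = 0x521B8
clock 1: out=0, reg = 0xA90DC
clock 2: out=0, reg = 0x5486E
clock 3: out=0, reg = 0xAA437
clock 4: out=1, reg = 0xD521B
clock 5: out=1, reg = 0xEA90D

0xEA90D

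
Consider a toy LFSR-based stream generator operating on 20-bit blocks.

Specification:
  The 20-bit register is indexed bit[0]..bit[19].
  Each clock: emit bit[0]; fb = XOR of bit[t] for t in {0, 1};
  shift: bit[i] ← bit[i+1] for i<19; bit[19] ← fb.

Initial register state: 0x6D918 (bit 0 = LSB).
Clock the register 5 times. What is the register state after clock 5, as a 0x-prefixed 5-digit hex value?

reg_0 = 0x6D918
clock 1: out=0, reg = 0x36C8C
clock 2: out=0, reg = 0x1B646
clock 3: out=0, reg = 0x8DB23
clock 4: out=1, reg = 0x46D91
clock 5: out=1, reg = 0xA36C8

0xA36C8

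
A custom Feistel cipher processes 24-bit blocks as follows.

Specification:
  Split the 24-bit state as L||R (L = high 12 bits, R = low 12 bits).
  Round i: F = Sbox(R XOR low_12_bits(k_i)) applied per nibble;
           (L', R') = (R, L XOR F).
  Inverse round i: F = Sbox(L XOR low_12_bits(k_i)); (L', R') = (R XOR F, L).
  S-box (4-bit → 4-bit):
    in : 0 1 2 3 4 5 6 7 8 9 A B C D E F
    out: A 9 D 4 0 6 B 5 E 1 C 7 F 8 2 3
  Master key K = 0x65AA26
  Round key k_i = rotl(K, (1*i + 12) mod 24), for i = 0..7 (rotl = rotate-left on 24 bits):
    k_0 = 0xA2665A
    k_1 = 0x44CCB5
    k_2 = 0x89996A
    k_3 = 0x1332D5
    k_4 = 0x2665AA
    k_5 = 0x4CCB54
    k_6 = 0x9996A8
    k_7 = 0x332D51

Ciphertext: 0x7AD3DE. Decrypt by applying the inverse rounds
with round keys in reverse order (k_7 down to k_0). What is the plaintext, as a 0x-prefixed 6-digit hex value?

s_0 = ciphertext = 0x7AD3DE
s_1 = InvRound(s_0, k_7) = 0xFE17AD
s_2 = InvRound(s_1, k_6) = 0x6ACFE1
s_3 = InvRound(s_2, k_5) = 0x7DF6AC
s_4 = InvRound(s_3, k_4) = 0xBFA7DF
s_5 = InvRound(s_4, k_3) = 0x60CBFA
s_6 = InvRound(s_5, k_2) = 0x84160C
s_7 = InvRound(s_6, k_1) = 0x63C841
s_8 = InvRound(s_7, k_0) = 0x2FA63C

0x2FA63C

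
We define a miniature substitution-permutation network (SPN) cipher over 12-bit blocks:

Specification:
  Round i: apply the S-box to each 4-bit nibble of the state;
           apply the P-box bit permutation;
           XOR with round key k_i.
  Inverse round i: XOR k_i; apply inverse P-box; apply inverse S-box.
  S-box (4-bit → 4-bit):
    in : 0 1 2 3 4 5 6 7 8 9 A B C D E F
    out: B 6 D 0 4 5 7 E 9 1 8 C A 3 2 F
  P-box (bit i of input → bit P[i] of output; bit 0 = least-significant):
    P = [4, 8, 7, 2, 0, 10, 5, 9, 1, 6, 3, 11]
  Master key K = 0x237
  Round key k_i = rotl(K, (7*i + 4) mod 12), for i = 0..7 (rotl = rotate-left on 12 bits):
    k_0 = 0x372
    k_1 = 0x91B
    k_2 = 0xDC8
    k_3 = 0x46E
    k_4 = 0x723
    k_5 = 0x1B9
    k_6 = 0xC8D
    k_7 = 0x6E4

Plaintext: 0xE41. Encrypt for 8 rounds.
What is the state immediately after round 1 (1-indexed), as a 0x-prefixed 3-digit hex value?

0x292

s_0 = plaintext = 0xE41
s_1 = Round(s_0, k_0) = 0x292
s_2 = Round(s_1, k_1) = 0x184
s_3 = Round(s_2, k_2) = 0xF01
s_4 = Round(s_3, k_3) = 0xBA5
s_5 = Round(s_4, k_4) = 0xDBB
s_6 = Round(s_5, k_5) = 0x35F
s_7 = Round(s_6, k_6) = 0xD38
s_8 = Round(s_7, k_7) = 0x6B2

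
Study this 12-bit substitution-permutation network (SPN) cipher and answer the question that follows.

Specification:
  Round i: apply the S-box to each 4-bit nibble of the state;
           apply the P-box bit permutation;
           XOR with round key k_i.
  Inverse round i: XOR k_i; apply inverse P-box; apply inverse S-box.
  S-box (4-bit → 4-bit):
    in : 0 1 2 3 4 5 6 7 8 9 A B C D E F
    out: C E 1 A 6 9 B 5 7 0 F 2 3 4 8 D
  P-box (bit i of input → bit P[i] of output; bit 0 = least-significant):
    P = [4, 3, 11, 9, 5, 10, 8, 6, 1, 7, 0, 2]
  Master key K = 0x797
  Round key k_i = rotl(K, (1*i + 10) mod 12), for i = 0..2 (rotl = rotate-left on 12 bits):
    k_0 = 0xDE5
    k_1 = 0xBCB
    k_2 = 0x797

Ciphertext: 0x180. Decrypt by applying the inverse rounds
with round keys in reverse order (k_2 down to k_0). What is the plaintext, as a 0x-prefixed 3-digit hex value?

s_0 = ciphertext = 0x180
s_1 = InvRound(s_0, k_2) = 0xFB5
s_2 = InvRound(s_1, k_1) = 0x56C
s_3 = InvRound(s_2, k_0) = 0x494

0x494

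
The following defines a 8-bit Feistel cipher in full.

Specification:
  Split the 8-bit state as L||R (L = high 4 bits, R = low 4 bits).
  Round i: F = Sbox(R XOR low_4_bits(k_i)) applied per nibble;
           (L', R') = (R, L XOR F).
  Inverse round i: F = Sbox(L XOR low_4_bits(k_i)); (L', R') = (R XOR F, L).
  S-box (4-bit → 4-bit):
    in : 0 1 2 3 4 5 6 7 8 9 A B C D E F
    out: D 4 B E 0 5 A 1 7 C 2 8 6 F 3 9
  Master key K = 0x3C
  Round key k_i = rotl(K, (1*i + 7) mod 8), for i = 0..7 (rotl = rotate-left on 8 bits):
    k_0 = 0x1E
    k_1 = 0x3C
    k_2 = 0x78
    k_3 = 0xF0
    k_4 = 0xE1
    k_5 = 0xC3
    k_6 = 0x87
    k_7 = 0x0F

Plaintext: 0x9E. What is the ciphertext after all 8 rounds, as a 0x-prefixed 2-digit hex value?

0x94

s_0 = plaintext = 0x9E
s_1 = Round(s_0, k_0) = 0xE4
s_2 = Round(s_1, k_1) = 0x49
s_3 = Round(s_2, k_2) = 0x90
s_4 = Round(s_3, k_3) = 0x04
s_5 = Round(s_4, k_4) = 0x45
s_6 = Round(s_5, k_5) = 0x5E
s_7 = Round(s_6, k_6) = 0xE9
s_8 = Round(s_7, k_7) = 0x94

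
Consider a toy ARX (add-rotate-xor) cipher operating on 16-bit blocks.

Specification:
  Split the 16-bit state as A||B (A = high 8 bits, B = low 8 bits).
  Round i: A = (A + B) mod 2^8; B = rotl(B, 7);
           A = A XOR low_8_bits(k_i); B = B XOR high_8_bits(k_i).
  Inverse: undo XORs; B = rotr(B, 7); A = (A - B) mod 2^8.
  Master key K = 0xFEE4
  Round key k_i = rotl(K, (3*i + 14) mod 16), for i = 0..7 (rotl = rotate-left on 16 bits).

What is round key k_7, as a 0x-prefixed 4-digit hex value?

K = 0xFEE4
k_0 = rotl(K, (3*0+14) mod 16) = rotl(K, 14) = 0x3FB9
k_1 = rotl(K, (3*1+14) mod 16) = rotl(K, 1) = 0xFDC9
k_2 = rotl(K, (3*2+14) mod 16) = rotl(K, 4) = 0xEE4F
k_3 = rotl(K, (3*3+14) mod 16) = rotl(K, 7) = 0x727F
k_4 = rotl(K, (3*4+14) mod 16) = rotl(K, 10) = 0x93FB
k_5 = rotl(K, (3*5+14) mod 16) = rotl(K, 13) = 0x9FDC
k_6 = rotl(K, (3*6+14) mod 16) = rotl(K, 0) = 0xFEE4
k_7 = rotl(K, (3*7+14) mod 16) = rotl(K, 3) = 0xF727

0xF727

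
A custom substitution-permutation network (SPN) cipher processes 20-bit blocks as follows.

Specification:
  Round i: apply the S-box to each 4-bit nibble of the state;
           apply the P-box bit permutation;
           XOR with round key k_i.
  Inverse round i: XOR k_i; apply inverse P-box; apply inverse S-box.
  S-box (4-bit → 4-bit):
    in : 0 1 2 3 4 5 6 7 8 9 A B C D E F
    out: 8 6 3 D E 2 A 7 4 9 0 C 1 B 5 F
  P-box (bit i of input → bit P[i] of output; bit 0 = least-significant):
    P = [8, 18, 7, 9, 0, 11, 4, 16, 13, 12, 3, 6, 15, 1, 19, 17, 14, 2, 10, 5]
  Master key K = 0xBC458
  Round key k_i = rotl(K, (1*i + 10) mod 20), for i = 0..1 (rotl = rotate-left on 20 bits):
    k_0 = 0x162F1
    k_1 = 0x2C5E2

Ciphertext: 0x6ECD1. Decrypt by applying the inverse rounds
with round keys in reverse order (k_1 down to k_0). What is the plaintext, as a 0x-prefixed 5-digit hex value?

0x852DB

s_0 = ciphertext = 0x6ECD1
s_1 = InvRound(s_0, k_1) = 0x05C72
s_2 = InvRound(s_1, k_0) = 0x852DB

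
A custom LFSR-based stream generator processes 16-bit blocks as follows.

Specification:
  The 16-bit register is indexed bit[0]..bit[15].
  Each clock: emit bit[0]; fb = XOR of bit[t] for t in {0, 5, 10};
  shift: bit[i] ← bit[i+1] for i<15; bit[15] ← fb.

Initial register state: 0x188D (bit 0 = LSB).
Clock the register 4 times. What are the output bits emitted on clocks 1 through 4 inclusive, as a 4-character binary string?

reg_0 = 0x188D
clock 1: out=1, reg = 0x8C46
clock 2: out=0, reg = 0xC623
clock 3: out=1, reg = 0xE311
clock 4: out=1, reg = 0xF188

1011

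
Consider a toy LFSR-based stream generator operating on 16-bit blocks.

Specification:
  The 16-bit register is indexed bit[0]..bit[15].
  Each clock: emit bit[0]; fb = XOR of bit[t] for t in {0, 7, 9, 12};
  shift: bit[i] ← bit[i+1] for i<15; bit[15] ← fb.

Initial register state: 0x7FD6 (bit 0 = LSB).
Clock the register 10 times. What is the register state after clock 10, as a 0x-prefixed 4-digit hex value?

0x605F

reg_0 = 0x7FD6
clock 1: out=0, reg = 0xBFEB
clock 2: out=1, reg = 0x5FF5
clock 3: out=1, reg = 0x2FFA
clock 4: out=0, reg = 0x17FD
clock 5: out=1, reg = 0x0BFE
clock 6: out=0, reg = 0x05FF
clock 7: out=1, reg = 0x02FF
clock 8: out=1, reg = 0x817F
clock 9: out=1, reg = 0xC0BF
clock 10: out=1, reg = 0x605F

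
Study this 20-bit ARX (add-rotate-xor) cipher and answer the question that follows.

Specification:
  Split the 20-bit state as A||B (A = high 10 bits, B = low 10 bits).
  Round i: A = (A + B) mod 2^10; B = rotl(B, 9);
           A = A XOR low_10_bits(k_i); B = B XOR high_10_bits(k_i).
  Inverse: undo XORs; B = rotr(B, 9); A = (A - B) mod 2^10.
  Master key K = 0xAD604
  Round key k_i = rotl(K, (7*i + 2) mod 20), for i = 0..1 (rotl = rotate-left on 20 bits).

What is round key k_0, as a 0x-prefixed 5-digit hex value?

0xB5812

K = 0xAD604
k_0 = rotl(K, (7*0+2) mod 20) = rotl(K, 2) = 0xB5812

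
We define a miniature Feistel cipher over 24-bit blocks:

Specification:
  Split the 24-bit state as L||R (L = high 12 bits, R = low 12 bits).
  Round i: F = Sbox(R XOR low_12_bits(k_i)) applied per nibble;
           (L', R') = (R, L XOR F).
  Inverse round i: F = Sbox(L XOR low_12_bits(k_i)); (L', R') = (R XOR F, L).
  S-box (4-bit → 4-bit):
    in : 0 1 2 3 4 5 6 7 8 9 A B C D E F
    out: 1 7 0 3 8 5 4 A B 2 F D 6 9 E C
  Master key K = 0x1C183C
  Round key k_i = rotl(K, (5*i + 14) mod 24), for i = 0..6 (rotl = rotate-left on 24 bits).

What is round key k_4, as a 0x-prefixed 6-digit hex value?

0x60F070

K = 0x1C183C
k_0 = rotl(K, (5*0+14) mod 24) = rotl(K, 14) = 0x0F0706
k_1 = rotl(K, (5*1+14) mod 24) = rotl(K, 19) = 0xE0E0C1
k_2 = rotl(K, (5*2+14) mod 24) = rotl(K, 0) = 0x1C183C
k_3 = rotl(K, (5*3+14) mod 24) = rotl(K, 5) = 0x830783
k_4 = rotl(K, (5*4+14) mod 24) = rotl(K, 10) = 0x60F070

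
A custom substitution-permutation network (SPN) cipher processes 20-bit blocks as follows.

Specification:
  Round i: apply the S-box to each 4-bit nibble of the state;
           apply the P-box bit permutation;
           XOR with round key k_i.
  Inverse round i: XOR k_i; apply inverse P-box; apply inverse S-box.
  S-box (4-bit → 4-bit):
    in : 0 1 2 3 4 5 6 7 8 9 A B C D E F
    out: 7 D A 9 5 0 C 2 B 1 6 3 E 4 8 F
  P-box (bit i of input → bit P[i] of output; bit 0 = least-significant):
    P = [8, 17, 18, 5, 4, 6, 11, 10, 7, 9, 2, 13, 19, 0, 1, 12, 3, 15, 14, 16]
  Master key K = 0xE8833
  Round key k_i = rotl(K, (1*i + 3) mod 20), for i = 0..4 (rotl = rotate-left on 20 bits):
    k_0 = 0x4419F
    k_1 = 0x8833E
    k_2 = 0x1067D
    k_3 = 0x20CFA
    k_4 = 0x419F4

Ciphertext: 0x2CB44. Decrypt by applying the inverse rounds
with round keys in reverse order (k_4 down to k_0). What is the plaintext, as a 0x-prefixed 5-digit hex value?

s_0 = ciphertext = 0x2CB44
s_1 = InvRound(s_0, k_4) = 0xAEB9C
s_2 = InvRound(s_1, k_3) = 0xA4C23
s_3 = InvRound(s_2, k_2) = 0x14A07
s_4 = InvRound(s_3, k_1) = 0xFB543
s_5 = InvRound(s_4, k_0) = 0xF3187

0xF3187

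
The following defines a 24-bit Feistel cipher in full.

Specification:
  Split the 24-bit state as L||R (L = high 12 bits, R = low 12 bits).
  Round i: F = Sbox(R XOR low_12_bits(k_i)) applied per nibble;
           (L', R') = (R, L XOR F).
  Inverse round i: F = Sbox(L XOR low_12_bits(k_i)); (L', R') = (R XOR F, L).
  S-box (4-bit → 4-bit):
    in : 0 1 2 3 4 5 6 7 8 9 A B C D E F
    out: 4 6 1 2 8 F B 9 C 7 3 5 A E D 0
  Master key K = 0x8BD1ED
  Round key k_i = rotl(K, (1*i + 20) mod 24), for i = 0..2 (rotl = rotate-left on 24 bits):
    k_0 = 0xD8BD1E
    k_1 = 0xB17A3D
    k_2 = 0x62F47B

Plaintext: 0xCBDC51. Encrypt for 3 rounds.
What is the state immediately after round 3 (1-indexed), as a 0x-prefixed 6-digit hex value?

0x815080

s_0 = plaintext = 0xCBDC51
s_1 = Round(s_0, k_0) = 0xC51A3D
s_2 = Round(s_1, k_1) = 0xA3D815
s_3 = Round(s_2, k_2) = 0x815080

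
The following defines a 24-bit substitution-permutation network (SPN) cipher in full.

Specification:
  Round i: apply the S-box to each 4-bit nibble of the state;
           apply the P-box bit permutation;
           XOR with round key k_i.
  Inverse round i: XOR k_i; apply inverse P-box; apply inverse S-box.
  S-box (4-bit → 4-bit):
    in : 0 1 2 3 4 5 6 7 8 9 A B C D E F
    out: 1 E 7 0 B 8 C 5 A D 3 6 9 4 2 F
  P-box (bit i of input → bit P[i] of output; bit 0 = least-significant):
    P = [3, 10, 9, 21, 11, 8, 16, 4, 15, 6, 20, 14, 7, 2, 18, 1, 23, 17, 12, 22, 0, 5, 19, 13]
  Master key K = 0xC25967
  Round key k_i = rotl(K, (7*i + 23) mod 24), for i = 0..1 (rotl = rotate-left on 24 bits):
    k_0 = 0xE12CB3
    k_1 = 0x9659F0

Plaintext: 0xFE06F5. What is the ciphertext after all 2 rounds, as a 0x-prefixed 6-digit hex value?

s_0 = plaintext = 0xFE06F5
s_1 = Round(s_0, k_0) = 0xDA4502
s_2 = Round(s_1, k_1) = 0x1C177E

0x1C177E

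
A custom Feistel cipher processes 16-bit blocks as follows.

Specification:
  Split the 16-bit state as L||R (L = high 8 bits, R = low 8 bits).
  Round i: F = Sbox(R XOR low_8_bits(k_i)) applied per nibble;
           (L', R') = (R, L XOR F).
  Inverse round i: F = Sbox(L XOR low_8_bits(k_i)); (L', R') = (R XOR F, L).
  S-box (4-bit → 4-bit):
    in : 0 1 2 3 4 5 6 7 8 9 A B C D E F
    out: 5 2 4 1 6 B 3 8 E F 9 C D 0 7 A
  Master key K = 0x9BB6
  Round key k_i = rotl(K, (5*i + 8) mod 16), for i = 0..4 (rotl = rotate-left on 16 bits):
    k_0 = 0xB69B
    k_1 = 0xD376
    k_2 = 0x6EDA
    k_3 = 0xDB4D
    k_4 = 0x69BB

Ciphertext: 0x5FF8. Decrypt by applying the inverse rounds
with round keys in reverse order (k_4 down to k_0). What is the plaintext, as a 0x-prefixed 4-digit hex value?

0xBCE9

s_0 = ciphertext = 0x5FF8
s_1 = InvRound(s_0, k_4) = 0x8E5F
s_2 = InvRound(s_1, k_3) = 0x8E8E
s_3 = InvRound(s_2, k_2) = 0x388E
s_4 = InvRound(s_3, k_1) = 0xE938
s_5 = InvRound(s_4, k_0) = 0xBCE9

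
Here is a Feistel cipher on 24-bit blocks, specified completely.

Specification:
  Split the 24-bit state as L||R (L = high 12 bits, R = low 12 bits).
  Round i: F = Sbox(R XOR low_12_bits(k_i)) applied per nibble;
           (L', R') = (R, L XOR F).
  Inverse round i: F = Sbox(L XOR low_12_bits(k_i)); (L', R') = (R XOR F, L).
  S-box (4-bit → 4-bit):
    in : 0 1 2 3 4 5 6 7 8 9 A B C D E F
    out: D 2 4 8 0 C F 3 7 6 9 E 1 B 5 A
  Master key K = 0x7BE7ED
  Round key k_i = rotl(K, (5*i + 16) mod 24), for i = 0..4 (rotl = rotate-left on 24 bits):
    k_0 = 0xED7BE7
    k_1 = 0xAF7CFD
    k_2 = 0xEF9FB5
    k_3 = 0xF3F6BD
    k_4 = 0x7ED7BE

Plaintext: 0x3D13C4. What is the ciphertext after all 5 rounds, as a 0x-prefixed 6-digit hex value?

0x5FBEE7

s_0 = plaintext = 0x3D13C4
s_1 = Round(s_0, k_0) = 0x3C4499
s_2 = Round(s_1, k_1) = 0x499434
s_3 = Round(s_2, k_2) = 0x434AEB
s_4 = Round(s_3, k_3) = 0xAEB5FB
s_5 = Round(s_4, k_4) = 0x5FBEE7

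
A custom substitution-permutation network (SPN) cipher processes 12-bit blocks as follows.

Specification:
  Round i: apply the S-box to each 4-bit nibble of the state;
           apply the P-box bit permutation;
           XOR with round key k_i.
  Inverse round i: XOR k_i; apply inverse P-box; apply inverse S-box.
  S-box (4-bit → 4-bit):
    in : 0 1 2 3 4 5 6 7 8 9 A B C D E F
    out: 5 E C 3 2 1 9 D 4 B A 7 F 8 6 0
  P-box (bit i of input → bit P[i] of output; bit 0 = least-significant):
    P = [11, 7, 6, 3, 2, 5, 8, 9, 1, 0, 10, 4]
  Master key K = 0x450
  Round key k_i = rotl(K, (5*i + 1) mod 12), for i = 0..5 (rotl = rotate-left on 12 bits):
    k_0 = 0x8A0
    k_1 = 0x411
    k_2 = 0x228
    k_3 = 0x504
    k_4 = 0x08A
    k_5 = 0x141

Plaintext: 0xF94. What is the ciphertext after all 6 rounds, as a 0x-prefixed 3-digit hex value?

0x037

s_0 = plaintext = 0xF94
s_1 = Round(s_0, k_0) = 0xA04
s_2 = Round(s_1, k_1) = 0x584
s_3 = Round(s_2, k_2) = 0x3AA
s_4 = Round(s_3, k_3) = 0x7AF
s_5 = Round(s_4, k_4) = 0x6B8
s_6 = Round(s_5, k_5) = 0x037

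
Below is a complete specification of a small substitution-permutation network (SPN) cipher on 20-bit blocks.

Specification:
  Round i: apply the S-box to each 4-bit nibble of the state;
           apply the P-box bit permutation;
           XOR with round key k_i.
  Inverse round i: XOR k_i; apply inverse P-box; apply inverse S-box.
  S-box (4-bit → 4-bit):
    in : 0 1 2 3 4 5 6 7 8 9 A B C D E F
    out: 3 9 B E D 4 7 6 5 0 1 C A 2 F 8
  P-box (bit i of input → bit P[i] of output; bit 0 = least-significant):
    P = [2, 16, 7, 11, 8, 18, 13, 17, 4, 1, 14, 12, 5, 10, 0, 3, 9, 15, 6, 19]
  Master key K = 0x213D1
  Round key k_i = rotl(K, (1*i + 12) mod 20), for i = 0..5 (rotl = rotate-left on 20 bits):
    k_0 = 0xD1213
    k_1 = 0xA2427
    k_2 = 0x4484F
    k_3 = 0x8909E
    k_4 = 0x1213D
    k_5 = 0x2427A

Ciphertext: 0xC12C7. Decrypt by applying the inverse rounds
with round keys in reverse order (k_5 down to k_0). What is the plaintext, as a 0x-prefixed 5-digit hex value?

0x8F553

s_0 = ciphertext = 0xC12C7
s_1 = InvRound(s_0, k_5) = 0xF44C8
s_2 = InvRound(s_1, k_4) = 0xB68E8
s_3 = InvRound(s_2, k_3) = 0x7AEB2
s_4 = InvRound(s_3, k_2) = 0x6E8B6
s_5 = InvRound(s_4, k_1) = 0xC78DB
s_6 = InvRound(s_5, k_0) = 0x8F553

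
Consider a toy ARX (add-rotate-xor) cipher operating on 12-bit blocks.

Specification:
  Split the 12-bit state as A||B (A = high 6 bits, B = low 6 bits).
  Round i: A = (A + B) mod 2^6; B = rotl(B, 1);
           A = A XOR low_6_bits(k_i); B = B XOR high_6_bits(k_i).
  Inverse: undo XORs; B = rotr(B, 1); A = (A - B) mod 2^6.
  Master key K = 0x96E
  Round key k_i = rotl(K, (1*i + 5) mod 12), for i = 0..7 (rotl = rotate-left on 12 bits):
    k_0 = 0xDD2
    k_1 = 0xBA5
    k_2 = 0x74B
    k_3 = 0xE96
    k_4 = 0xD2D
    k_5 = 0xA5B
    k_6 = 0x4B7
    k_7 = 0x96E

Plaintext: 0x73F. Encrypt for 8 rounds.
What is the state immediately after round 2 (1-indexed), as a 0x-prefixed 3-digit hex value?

0xD3E

s_0 = plaintext = 0x73F
s_1 = Round(s_0, k_0) = 0x248
s_2 = Round(s_1, k_1) = 0xD3E
s_3 = Round(s_2, k_2) = 0xE60
s_4 = Round(s_3, k_3) = 0x3FB
s_5 = Round(s_4, k_4) = 0x9C3
s_6 = Round(s_5, k_5) = 0xC6F
s_7 = Round(s_6, k_6) = 0x5CD
s_8 = Round(s_7, k_7) = 0x2BF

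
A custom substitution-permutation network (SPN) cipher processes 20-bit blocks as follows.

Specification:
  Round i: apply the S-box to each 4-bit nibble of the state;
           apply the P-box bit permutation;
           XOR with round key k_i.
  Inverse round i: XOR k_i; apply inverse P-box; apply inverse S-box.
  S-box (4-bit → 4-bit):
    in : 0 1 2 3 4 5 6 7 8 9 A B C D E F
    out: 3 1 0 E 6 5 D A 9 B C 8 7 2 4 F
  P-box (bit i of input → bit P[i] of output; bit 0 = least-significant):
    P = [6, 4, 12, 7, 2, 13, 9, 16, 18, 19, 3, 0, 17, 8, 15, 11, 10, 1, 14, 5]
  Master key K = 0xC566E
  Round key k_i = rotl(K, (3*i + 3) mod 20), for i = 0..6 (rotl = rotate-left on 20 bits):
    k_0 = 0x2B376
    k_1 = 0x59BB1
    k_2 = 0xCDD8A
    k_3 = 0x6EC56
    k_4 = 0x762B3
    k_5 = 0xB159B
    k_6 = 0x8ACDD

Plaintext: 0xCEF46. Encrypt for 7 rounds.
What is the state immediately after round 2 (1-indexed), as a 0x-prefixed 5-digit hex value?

s_0 = plaintext = 0xCEF46
s_1 = Round(s_0, k_0) = 0xE45BD
s_2 = Round(s_1, k_1) = 0x05AA9
s_3 = Round(s_2, k_2) = 0xF5B51
s_4 = Round(s_3, k_3) = 0x42A31
s_5 = Round(s_4, k_4) = 0x600F8
s_6 = Round(s_5, k_5) = 0x4727F
s_7 = Round(s_6, k_6) = 0x9D50F

0x05AA9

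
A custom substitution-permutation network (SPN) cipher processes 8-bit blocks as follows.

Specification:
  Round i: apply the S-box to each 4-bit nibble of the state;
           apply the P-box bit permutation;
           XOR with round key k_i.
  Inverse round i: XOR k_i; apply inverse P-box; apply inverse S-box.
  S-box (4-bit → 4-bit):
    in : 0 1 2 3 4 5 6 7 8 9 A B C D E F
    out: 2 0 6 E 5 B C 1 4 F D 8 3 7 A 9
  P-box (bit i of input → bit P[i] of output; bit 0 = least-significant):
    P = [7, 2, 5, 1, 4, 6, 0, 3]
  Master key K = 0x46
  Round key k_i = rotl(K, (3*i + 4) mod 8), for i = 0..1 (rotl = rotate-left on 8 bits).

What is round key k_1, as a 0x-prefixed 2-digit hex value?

K = 0x46
k_0 = rotl(K, (3*0+4) mod 8) = rotl(K, 4) = 0x64
k_1 = rotl(K, (3*1+4) mod 8) = rotl(K, 7) = 0x23

0x23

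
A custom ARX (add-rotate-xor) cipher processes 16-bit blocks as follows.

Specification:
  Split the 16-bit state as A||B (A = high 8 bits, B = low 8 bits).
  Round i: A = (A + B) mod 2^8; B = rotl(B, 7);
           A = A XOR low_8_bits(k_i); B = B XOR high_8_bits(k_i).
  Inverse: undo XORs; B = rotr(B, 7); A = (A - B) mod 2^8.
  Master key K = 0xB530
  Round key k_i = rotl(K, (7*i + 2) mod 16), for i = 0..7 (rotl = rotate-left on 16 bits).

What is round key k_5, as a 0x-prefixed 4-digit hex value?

0xA616

K = 0xB530
k_0 = rotl(K, (7*0+2) mod 16) = rotl(K, 2) = 0xD4C2
k_1 = rotl(K, (7*1+2) mod 16) = rotl(K, 9) = 0x616A
k_2 = rotl(K, (7*2+2) mod 16) = rotl(K, 0) = 0xB530
k_3 = rotl(K, (7*3+2) mod 16) = rotl(K, 7) = 0x985A
k_4 = rotl(K, (7*4+2) mod 16) = rotl(K, 14) = 0x2D4C
k_5 = rotl(K, (7*5+2) mod 16) = rotl(K, 5) = 0xA616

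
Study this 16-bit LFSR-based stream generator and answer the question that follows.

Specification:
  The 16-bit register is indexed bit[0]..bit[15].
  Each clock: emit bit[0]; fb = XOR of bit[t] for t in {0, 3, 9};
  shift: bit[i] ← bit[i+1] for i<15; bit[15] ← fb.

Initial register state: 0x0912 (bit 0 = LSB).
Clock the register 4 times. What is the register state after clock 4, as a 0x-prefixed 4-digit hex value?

0x4091

reg_0 = 0x0912
clock 1: out=0, reg = 0x0489
clock 2: out=1, reg = 0x0244
clock 3: out=0, reg = 0x8122
clock 4: out=0, reg = 0x4091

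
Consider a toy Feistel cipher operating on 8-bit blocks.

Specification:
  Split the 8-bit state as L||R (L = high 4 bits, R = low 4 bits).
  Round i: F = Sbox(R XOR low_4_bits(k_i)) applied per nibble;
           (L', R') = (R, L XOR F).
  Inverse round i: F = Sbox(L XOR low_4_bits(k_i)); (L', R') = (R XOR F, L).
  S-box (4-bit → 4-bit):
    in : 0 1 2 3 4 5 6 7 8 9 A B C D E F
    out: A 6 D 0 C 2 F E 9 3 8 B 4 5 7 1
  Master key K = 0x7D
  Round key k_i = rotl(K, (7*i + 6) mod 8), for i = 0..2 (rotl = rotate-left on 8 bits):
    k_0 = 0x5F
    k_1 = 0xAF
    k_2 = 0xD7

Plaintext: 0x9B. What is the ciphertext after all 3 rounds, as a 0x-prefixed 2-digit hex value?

s_0 = plaintext = 0x9B
s_1 = Round(s_0, k_0) = 0xB5
s_2 = Round(s_1, k_1) = 0x53
s_3 = Round(s_2, k_2) = 0x39

0x39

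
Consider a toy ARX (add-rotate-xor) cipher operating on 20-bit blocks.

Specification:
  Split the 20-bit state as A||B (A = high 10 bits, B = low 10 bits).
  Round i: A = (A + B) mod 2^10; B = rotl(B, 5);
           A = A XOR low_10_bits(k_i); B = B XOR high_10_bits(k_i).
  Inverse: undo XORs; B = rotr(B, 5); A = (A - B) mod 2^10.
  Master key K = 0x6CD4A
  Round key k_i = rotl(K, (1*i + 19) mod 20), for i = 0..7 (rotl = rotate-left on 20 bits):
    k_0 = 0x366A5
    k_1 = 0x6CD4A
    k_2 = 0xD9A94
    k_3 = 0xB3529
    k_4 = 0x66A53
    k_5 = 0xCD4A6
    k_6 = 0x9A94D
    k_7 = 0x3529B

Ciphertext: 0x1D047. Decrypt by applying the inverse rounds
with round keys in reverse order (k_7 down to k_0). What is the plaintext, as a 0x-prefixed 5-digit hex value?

0xFED3A

s_0 = ciphertext = 0x1D047
s_1 = InvRound(s_0, k_7) = 0x22E64
s_2 = InvRound(s_1, k_6) = 0x019C0
s_3 = InvRound(s_2, k_5) = 0x7A6B7
s_4 = InvRound(s_3, k_4) = 0x805B9
s_5 = InvRound(s_4, k_3) = 0x2369B
s_6 = InvRound(s_5, k_2) = 0x9ABAF
s_7 = InvRound(s_6, k_1) = 0xE4390
s_8 = InvRound(s_7, k_0) = 0xFED3A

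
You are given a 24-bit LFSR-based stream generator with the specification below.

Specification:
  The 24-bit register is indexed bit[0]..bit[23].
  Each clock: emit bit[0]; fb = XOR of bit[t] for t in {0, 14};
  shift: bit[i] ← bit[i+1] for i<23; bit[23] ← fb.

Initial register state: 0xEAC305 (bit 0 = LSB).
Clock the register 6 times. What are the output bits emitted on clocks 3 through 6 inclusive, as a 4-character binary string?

reg_0 = 0xEAC305
clock 1: out=1, reg = 0x756182
clock 2: out=0, reg = 0xBAB0C1
clock 3: out=1, reg = 0xDD5860
clock 4: out=0, reg = 0xEEAC30
clock 5: out=0, reg = 0x775618
clock 6: out=0, reg = 0xBBAB0C

1000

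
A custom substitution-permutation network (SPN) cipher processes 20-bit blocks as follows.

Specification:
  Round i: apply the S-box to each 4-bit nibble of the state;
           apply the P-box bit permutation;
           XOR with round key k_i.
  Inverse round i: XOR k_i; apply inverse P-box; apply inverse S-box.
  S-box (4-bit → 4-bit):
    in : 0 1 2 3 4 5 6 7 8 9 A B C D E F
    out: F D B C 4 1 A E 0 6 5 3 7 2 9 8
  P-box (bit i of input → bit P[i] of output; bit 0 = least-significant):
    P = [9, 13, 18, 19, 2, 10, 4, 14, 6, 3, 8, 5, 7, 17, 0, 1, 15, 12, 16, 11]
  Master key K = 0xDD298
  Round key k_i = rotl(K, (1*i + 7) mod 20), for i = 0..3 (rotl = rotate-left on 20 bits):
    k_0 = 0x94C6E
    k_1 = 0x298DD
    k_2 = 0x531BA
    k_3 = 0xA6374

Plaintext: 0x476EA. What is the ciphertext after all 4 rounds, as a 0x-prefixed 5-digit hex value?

0xBF0DA

s_0 = plaintext = 0x476EA
s_1 = Round(s_0, k_0) = 0xE0E41
s_2 = Round(s_1, k_1) = 0xC122E
s_3 = Round(s_2, k_2) = 0xCE755
s_4 = Round(s_3, k_3) = 0xBF0DA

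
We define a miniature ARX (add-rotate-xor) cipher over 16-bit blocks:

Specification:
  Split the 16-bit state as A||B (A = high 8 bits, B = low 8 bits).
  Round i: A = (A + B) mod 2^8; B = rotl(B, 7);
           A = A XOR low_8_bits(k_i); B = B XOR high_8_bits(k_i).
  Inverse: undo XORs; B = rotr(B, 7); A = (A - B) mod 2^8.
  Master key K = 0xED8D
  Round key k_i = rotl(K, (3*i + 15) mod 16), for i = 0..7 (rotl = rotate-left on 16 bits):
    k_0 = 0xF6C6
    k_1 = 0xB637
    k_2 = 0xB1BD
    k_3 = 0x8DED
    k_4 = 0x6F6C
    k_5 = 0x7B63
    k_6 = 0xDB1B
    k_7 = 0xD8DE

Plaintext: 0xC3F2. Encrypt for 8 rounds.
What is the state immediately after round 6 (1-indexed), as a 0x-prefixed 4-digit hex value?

s_0 = plaintext = 0xC3F2
s_1 = Round(s_0, k_0) = 0x738F
s_2 = Round(s_1, k_1) = 0x3571
s_3 = Round(s_2, k_2) = 0x1B09
s_4 = Round(s_3, k_3) = 0xC909
s_5 = Round(s_4, k_4) = 0xBEEB
s_6 = Round(s_5, k_5) = 0xCA8E
s_7 = Round(s_6, k_6) = 0x439C
s_8 = Round(s_7, k_7) = 0x0196

0xCA8E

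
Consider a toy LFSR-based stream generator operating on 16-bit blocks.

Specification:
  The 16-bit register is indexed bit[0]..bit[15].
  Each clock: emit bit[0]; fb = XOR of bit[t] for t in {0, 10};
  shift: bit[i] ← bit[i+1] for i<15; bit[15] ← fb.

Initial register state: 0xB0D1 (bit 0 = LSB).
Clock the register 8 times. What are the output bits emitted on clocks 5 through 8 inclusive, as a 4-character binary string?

reg_0 = 0xB0D1
clock 1: out=1, reg = 0xD868
clock 2: out=0, reg = 0x6C34
clock 3: out=0, reg = 0xB61A
clock 4: out=0, reg = 0xDB0D
clock 5: out=1, reg = 0xED86
clock 6: out=0, reg = 0xF6C3
clock 7: out=1, reg = 0x7B61
clock 8: out=1, reg = 0xBDB0

1011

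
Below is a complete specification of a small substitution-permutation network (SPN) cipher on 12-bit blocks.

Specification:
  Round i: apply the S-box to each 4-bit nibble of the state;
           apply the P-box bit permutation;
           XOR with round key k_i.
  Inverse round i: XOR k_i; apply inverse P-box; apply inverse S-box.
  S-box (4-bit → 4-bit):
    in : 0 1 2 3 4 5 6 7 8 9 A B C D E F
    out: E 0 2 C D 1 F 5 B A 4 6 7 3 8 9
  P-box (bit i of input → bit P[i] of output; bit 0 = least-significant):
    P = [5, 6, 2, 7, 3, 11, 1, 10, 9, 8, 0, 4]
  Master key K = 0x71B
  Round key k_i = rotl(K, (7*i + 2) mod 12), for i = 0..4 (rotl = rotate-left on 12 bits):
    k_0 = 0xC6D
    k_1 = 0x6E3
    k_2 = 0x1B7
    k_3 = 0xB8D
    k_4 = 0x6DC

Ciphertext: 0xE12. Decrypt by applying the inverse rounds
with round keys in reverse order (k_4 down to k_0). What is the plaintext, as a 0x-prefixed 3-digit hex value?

0x4BA

s_0 = ciphertext = 0xE12
s_1 = InvRound(s_0, k_4) = 0x1C0
s_2 = InvRound(s_1, k_3) = 0x7DB
s_3 = InvRound(s_2, k_2) = 0x5FC
s_4 = InvRound(s_3, k_1) = 0x67A
s_5 = InvRound(s_4, k_0) = 0x4BA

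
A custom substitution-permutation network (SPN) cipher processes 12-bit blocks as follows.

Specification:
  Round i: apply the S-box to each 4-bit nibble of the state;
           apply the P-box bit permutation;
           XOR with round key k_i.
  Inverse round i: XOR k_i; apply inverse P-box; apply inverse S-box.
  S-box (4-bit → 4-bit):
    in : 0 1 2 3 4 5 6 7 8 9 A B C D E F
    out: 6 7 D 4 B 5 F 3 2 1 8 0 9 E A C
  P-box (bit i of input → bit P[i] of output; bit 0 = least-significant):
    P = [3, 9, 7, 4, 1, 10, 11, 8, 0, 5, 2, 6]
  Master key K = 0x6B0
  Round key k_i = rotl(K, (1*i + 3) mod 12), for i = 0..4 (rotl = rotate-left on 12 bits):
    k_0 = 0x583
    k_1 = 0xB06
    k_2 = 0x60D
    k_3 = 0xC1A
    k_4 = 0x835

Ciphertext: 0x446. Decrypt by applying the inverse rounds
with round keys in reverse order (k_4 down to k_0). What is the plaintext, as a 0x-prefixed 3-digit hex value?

0xD3A

s_0 = ciphertext = 0x446
s_1 = InvRound(s_0, k_4) = 0x41A
s_2 = InvRound(s_1, k_3) = 0xB3B
s_3 = InvRound(s_2, k_2) = 0x06A
s_4 = InvRound(s_3, k_1) = 0xDF7
s_5 = InvRound(s_4, k_0) = 0xD3A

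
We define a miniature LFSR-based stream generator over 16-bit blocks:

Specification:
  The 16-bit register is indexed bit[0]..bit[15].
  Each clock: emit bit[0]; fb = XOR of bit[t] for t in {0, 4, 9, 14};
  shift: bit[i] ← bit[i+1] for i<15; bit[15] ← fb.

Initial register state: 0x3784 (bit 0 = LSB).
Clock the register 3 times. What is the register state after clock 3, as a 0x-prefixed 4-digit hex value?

0x66F0

reg_0 = 0x3784
clock 1: out=0, reg = 0x9BC2
clock 2: out=0, reg = 0xCDE1
clock 3: out=1, reg = 0x66F0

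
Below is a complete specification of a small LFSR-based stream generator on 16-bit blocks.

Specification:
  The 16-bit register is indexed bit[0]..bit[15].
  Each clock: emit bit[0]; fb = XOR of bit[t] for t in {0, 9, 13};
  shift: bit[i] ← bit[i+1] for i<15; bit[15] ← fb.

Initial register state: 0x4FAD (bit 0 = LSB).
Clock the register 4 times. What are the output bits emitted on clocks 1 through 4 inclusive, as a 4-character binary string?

reg_0 = 0x4FAD
clock 1: out=1, reg = 0x27D6
clock 2: out=0, reg = 0x13EB
clock 3: out=1, reg = 0x09F5
clock 4: out=1, reg = 0x84FA

1011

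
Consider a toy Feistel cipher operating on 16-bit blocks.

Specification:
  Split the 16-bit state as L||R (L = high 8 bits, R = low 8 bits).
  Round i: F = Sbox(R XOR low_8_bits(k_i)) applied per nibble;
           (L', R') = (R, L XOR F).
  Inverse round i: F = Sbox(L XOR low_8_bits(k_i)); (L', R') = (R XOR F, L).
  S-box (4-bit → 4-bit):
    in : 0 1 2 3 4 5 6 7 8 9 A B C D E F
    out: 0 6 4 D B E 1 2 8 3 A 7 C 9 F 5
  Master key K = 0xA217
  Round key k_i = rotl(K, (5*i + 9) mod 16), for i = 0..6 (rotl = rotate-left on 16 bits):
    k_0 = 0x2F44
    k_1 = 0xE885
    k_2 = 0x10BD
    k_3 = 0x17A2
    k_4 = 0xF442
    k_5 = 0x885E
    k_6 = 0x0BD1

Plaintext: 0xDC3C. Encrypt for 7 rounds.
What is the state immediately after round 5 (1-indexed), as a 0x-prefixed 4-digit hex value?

0x415B

s_0 = plaintext = 0xDC3C
s_1 = Round(s_0, k_0) = 0x3CF4
s_2 = Round(s_1, k_1) = 0xF41A
s_3 = Round(s_2, k_2) = 0x1A56
s_4 = Round(s_3, k_3) = 0x5641
s_5 = Round(s_4, k_4) = 0x415B
s_6 = Round(s_5, k_5) = 0x5B4F
s_7 = Round(s_6, k_6) = 0x4F64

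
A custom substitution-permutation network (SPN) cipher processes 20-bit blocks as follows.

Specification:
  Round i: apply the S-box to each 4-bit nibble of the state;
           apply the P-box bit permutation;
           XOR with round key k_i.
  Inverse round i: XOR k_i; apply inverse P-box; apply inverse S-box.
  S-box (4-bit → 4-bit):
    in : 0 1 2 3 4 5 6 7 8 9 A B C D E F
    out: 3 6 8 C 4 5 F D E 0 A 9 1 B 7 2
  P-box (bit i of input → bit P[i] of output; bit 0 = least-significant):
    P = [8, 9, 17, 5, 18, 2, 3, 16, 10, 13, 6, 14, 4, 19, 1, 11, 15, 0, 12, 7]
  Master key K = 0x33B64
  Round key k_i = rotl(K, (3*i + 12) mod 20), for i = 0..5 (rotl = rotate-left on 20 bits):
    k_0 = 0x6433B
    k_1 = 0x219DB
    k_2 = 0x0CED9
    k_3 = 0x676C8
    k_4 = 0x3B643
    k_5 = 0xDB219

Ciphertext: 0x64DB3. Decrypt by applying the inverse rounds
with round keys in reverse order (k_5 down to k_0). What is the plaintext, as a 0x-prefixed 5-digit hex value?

s_0 = ciphertext = 0x64DB3
s_1 = InvRound(s_0, k_5) = 0x78D36
s_2 = InvRound(s_1, k_4) = 0x1B10D
s_3 = InvRound(s_2, k_3) = 0xD97DE
s_4 = InvRound(s_3, k_2) = 0x182DC
s_5 = InvRound(s_4, k_1) = 0xE39AE
s_6 = InvRound(s_5, k_0) = 0x8DAFF

0x8DAFF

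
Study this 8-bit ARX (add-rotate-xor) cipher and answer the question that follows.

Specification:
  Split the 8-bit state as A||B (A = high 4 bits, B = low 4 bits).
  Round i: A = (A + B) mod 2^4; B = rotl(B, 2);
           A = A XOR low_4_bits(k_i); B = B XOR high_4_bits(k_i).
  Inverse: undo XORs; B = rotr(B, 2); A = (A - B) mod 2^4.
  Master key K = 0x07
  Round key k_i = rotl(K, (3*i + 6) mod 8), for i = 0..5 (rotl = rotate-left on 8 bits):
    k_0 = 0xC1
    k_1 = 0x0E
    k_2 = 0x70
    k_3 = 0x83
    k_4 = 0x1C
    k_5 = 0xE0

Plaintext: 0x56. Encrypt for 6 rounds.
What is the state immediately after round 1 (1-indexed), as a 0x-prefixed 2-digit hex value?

0xA5

s_0 = plaintext = 0x56
s_1 = Round(s_0, k_0) = 0xA5
s_2 = Round(s_1, k_1) = 0x15
s_3 = Round(s_2, k_2) = 0x62
s_4 = Round(s_3, k_3) = 0xB0
s_5 = Round(s_4, k_4) = 0x71
s_6 = Round(s_5, k_5) = 0x8A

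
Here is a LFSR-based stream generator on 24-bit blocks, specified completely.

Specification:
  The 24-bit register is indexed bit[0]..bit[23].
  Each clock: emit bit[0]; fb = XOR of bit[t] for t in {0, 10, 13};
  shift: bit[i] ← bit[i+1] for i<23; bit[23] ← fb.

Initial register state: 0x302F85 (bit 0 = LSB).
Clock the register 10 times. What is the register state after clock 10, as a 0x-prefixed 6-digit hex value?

reg_0 = 0x302F85
clock 1: out=1, reg = 0x9817C2
clock 2: out=0, reg = 0xCC0BE1
clock 3: out=1, reg = 0xE605F0
clock 4: out=0, reg = 0xF302F8
clock 5: out=0, reg = 0x79817C
clock 6: out=0, reg = 0x3CC0BE
clock 7: out=0, reg = 0x1E605F
clock 8: out=1, reg = 0x0F302F
clock 9: out=1, reg = 0x079817
clock 10: out=1, reg = 0x83CC0B

0x83CC0B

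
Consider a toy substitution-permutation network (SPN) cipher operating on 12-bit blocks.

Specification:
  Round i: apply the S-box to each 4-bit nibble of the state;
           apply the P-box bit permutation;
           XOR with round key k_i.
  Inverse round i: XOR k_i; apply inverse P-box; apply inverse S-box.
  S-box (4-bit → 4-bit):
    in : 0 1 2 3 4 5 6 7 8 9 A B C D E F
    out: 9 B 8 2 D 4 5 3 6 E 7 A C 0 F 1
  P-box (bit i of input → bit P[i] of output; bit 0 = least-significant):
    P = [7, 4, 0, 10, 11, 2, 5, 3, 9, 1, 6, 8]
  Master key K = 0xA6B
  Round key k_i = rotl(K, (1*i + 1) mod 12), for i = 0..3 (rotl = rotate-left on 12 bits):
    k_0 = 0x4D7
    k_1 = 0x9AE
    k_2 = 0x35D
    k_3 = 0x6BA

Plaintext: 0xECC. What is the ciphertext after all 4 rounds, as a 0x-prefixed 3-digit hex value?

0x887

s_0 = plaintext = 0xECC
s_1 = Round(s_0, k_0) = 0x3BC
s_2 = Round(s_1, k_1) = 0xDA1
s_3 = Round(s_2, k_2) = 0xFE9
s_4 = Round(s_3, k_3) = 0x887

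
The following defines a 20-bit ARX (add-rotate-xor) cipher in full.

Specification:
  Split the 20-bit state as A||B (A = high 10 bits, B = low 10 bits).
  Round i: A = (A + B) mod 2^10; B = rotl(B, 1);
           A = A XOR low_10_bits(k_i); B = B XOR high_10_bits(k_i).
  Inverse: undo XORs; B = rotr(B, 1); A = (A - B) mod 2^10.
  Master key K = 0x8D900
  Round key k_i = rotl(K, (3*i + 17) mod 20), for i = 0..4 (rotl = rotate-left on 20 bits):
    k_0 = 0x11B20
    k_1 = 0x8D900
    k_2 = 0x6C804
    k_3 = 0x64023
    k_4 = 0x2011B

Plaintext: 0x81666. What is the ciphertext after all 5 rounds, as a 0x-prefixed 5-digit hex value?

0x4986F

s_0 = plaintext = 0x81666
s_1 = Round(s_0, k_0) = 0xD2C8B
s_2 = Round(s_1, k_1) = 0xB5B20
s_3 = Round(s_2, k_2) = 0x7CBF3
s_4 = Round(s_3, k_3) = 0x71A77
s_5 = Round(s_4, k_4) = 0x4986F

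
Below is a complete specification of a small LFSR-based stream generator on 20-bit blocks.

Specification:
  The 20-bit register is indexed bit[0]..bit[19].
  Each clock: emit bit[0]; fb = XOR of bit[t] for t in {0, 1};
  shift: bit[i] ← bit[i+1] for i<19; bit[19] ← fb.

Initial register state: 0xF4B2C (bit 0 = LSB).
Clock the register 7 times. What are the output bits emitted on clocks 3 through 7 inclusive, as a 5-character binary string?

reg_0 = 0xF4B2C
clock 1: out=0, reg = 0x7A596
clock 2: out=0, reg = 0xBD2CB
clock 3: out=1, reg = 0x5E965
clock 4: out=1, reg = 0xAF4B2
clock 5: out=0, reg = 0xD7A59
clock 6: out=1, reg = 0xEBD2C
clock 7: out=0, reg = 0x75E96

11010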